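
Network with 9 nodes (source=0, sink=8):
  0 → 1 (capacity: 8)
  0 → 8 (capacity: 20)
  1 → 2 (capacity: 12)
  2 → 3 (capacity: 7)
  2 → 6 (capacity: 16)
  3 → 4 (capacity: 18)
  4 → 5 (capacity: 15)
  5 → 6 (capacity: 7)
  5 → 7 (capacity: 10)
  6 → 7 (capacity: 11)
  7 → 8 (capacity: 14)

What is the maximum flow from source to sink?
Maximum flow = 28

Max flow: 28

Flow assignment:
  0 → 1: 8/8
  0 → 8: 20/20
  1 → 2: 8/12
  2 → 6: 8/16
  6 → 7: 8/11
  7 → 8: 8/14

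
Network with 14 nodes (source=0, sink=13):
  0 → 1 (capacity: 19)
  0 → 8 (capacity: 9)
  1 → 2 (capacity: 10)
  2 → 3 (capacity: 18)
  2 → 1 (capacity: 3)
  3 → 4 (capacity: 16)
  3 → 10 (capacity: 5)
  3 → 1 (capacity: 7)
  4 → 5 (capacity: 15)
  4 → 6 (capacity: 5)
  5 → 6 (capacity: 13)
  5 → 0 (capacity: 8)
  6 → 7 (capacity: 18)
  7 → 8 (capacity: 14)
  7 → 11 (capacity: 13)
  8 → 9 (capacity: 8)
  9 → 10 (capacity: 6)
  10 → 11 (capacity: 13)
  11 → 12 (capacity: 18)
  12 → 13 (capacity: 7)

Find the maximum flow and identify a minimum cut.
Max flow = 7, Min cut edges: (12,13)

Maximum flow: 7
Minimum cut: (12,13)
Partition: S = [0, 1, 2, 3, 4, 5, 6, 7, 8, 9, 10, 11, 12], T = [13]

Max-flow min-cut theorem verified: both equal 7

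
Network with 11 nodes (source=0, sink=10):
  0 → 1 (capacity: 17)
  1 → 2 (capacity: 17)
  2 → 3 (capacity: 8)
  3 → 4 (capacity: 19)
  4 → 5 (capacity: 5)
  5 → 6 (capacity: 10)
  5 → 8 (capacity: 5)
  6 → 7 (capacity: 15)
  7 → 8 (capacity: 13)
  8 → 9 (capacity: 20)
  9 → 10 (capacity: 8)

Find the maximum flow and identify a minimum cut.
Max flow = 5, Min cut edges: (4,5)

Maximum flow: 5
Minimum cut: (4,5)
Partition: S = [0, 1, 2, 3, 4], T = [5, 6, 7, 8, 9, 10]

Max-flow min-cut theorem verified: both equal 5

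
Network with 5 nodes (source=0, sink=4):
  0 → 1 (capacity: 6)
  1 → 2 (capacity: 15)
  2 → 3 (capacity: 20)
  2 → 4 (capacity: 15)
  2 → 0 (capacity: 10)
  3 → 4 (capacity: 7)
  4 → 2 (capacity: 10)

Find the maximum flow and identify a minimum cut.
Max flow = 6, Min cut edges: (0,1)

Maximum flow: 6
Minimum cut: (0,1)
Partition: S = [0], T = [1, 2, 3, 4]

Max-flow min-cut theorem verified: both equal 6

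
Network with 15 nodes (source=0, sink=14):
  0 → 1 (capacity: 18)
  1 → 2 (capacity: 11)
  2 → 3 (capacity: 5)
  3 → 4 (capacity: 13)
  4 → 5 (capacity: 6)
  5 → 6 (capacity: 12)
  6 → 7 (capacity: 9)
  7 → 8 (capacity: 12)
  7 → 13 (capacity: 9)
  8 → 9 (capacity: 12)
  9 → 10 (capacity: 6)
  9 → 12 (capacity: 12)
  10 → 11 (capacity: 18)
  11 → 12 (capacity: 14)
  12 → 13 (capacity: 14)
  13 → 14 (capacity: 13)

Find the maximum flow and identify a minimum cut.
Max flow = 5, Min cut edges: (2,3)

Maximum flow: 5
Minimum cut: (2,3)
Partition: S = [0, 1, 2], T = [3, 4, 5, 6, 7, 8, 9, 10, 11, 12, 13, 14]

Max-flow min-cut theorem verified: both equal 5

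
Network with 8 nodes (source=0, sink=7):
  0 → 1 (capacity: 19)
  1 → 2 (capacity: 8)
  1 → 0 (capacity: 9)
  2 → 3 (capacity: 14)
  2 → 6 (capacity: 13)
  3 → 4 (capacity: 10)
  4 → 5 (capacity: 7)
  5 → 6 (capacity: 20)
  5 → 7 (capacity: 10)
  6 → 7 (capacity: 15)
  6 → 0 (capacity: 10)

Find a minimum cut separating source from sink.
Min cut value = 8, edges: (1,2)

Min cut value: 8
Partition: S = [0, 1], T = [2, 3, 4, 5, 6, 7]
Cut edges: (1,2)

By max-flow min-cut theorem, max flow = min cut = 8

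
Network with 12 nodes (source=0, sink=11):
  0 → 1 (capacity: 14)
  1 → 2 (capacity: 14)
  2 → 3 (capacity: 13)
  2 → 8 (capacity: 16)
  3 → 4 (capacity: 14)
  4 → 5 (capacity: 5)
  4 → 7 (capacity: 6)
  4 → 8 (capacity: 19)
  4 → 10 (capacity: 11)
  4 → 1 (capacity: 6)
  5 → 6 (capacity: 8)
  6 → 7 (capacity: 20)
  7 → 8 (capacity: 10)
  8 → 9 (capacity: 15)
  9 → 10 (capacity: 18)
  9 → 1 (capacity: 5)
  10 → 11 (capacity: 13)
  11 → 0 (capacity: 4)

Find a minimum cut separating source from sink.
Min cut value = 13, edges: (10,11)

Min cut value: 13
Partition: S = [0, 1, 2, 3, 4, 5, 6, 7, 8, 9, 10], T = [11]
Cut edges: (10,11)

By max-flow min-cut theorem, max flow = min cut = 13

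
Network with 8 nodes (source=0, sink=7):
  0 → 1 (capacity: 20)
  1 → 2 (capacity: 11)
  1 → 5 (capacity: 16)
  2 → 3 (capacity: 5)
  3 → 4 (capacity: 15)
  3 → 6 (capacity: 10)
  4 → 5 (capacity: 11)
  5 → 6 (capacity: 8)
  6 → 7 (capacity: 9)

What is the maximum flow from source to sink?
Maximum flow = 9

Max flow: 9

Flow assignment:
  0 → 1: 9/20
  1 → 2: 1/11
  1 → 5: 8/16
  2 → 3: 1/5
  3 → 6: 1/10
  5 → 6: 8/8
  6 → 7: 9/9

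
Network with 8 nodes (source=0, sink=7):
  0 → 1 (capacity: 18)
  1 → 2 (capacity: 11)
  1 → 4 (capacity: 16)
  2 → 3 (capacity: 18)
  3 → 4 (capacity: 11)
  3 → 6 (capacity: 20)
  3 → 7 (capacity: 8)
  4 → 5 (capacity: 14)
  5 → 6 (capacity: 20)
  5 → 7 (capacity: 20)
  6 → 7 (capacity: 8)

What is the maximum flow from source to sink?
Maximum flow = 18

Max flow: 18

Flow assignment:
  0 → 1: 18/18
  1 → 2: 11/11
  1 → 4: 7/16
  2 → 3: 11/18
  3 → 6: 3/20
  3 → 7: 8/8
  4 → 5: 7/14
  5 → 7: 7/20
  6 → 7: 3/8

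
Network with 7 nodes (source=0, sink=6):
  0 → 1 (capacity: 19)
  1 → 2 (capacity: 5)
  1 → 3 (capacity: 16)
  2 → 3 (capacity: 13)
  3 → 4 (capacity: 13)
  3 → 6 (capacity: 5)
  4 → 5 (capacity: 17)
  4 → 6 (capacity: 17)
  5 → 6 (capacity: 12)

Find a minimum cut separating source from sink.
Min cut value = 18, edges: (3,4), (3,6)

Min cut value: 18
Partition: S = [0, 1, 2, 3], T = [4, 5, 6]
Cut edges: (3,4), (3,6)

By max-flow min-cut theorem, max flow = min cut = 18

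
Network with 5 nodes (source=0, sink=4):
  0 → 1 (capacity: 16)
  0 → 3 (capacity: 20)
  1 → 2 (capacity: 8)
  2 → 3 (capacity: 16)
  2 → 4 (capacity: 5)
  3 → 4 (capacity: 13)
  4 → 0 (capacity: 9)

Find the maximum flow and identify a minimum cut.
Max flow = 18, Min cut edges: (2,4), (3,4)

Maximum flow: 18
Minimum cut: (2,4), (3,4)
Partition: S = [0, 1, 2, 3], T = [4]

Max-flow min-cut theorem verified: both equal 18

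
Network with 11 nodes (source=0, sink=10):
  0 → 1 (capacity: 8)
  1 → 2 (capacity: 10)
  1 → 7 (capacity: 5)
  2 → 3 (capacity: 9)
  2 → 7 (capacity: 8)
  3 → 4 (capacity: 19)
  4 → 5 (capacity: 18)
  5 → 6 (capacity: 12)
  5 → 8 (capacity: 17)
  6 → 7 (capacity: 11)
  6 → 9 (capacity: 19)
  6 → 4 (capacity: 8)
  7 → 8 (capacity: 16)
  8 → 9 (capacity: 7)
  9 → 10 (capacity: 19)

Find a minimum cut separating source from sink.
Min cut value = 8, edges: (0,1)

Min cut value: 8
Partition: S = [0], T = [1, 2, 3, 4, 5, 6, 7, 8, 9, 10]
Cut edges: (0,1)

By max-flow min-cut theorem, max flow = min cut = 8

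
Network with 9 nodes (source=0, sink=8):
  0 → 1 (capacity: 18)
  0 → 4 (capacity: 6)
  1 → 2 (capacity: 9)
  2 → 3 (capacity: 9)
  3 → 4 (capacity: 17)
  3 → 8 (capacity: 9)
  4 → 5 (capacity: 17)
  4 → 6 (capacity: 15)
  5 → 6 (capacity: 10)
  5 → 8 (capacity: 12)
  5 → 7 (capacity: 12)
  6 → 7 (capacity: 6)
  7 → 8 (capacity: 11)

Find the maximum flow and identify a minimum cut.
Max flow = 15, Min cut edges: (0,4), (2,3)

Maximum flow: 15
Minimum cut: (0,4), (2,3)
Partition: S = [0, 1, 2], T = [3, 4, 5, 6, 7, 8]

Max-flow min-cut theorem verified: both equal 15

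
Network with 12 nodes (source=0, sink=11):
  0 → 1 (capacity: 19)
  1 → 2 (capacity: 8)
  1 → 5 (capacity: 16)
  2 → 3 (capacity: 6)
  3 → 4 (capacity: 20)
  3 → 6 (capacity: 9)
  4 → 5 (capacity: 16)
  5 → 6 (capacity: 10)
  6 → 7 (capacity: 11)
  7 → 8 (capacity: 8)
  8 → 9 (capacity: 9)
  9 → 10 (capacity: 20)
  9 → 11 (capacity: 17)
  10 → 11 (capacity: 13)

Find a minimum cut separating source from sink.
Min cut value = 8, edges: (7,8)

Min cut value: 8
Partition: S = [0, 1, 2, 3, 4, 5, 6, 7], T = [8, 9, 10, 11]
Cut edges: (7,8)

By max-flow min-cut theorem, max flow = min cut = 8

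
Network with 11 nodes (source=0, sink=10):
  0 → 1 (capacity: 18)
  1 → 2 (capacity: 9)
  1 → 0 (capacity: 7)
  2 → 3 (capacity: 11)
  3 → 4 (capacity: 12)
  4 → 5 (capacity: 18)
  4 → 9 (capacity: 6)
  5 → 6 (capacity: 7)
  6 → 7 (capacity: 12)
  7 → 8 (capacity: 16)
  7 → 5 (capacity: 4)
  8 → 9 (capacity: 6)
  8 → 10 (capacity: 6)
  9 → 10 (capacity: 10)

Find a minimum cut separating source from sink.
Min cut value = 9, edges: (1,2)

Min cut value: 9
Partition: S = [0, 1], T = [2, 3, 4, 5, 6, 7, 8, 9, 10]
Cut edges: (1,2)

By max-flow min-cut theorem, max flow = min cut = 9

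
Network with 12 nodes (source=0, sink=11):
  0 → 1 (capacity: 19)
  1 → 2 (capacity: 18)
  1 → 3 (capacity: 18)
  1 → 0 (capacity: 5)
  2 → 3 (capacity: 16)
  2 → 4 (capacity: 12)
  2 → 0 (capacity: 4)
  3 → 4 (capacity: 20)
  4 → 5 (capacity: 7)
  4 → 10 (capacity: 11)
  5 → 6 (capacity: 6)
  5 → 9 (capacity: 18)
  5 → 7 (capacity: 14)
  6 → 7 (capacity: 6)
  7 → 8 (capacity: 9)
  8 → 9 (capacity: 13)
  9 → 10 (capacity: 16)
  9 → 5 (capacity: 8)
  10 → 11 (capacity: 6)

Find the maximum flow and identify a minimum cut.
Max flow = 6, Min cut edges: (10,11)

Maximum flow: 6
Minimum cut: (10,11)
Partition: S = [0, 1, 2, 3, 4, 5, 6, 7, 8, 9, 10], T = [11]

Max-flow min-cut theorem verified: both equal 6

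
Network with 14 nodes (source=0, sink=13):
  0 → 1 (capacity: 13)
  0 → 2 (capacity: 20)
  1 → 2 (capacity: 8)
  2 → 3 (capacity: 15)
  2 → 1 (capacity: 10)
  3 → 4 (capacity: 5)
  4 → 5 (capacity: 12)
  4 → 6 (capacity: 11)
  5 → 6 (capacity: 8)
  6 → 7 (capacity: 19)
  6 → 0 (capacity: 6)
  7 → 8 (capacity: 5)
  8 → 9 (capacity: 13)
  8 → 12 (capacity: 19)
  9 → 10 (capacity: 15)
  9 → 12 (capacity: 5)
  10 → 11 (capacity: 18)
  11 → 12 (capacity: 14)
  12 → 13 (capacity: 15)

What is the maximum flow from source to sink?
Maximum flow = 5

Max flow: 5

Flow assignment:
  0 → 1: 5/13
  1 → 2: 5/8
  2 → 3: 5/15
  3 → 4: 5/5
  4 → 6: 5/11
  6 → 7: 5/19
  7 → 8: 5/5
  8 → 12: 5/19
  12 → 13: 5/15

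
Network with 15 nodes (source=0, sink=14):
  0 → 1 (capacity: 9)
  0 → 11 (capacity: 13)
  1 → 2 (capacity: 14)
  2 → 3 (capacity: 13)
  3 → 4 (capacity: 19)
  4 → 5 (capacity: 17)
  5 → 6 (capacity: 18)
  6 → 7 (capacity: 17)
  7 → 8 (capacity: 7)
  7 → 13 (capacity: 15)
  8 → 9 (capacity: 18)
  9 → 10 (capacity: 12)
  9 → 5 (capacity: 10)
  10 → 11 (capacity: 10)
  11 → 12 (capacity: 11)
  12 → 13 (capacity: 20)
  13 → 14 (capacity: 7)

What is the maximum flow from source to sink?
Maximum flow = 7

Max flow: 7

Flow assignment:
  0 → 1: 7/9
  1 → 2: 7/14
  2 → 3: 7/13
  3 → 4: 7/19
  4 → 5: 7/17
  5 → 6: 7/18
  6 → 7: 7/17
  7 → 13: 7/15
  13 → 14: 7/7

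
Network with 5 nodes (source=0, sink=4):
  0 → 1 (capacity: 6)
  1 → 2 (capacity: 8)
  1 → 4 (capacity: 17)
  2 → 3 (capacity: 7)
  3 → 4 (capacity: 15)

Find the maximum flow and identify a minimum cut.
Max flow = 6, Min cut edges: (0,1)

Maximum flow: 6
Minimum cut: (0,1)
Partition: S = [0], T = [1, 2, 3, 4]

Max-flow min-cut theorem verified: both equal 6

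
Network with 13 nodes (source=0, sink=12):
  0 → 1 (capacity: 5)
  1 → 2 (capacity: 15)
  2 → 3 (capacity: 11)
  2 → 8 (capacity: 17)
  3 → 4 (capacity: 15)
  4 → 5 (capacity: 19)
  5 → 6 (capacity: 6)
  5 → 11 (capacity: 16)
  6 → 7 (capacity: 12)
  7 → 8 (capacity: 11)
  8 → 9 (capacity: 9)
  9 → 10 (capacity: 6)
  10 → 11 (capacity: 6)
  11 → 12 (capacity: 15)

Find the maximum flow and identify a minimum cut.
Max flow = 5, Min cut edges: (0,1)

Maximum flow: 5
Minimum cut: (0,1)
Partition: S = [0], T = [1, 2, 3, 4, 5, 6, 7, 8, 9, 10, 11, 12]

Max-flow min-cut theorem verified: both equal 5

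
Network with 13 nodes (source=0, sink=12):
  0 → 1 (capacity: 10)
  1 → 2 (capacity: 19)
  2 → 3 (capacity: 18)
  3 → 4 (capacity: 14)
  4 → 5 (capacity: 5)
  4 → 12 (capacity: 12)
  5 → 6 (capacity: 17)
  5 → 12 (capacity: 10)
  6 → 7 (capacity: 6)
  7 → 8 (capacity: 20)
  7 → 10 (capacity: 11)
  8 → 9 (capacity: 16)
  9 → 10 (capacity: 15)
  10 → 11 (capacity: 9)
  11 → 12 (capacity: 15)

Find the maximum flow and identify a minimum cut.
Max flow = 10, Min cut edges: (0,1)

Maximum flow: 10
Minimum cut: (0,1)
Partition: S = [0], T = [1, 2, 3, 4, 5, 6, 7, 8, 9, 10, 11, 12]

Max-flow min-cut theorem verified: both equal 10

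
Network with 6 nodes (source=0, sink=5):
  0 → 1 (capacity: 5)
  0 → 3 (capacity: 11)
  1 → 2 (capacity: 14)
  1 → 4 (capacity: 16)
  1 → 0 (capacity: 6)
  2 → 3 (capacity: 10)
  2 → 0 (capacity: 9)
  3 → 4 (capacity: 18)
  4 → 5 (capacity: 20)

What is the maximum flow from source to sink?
Maximum flow = 16

Max flow: 16

Flow assignment:
  0 → 1: 5/5
  0 → 3: 11/11
  1 → 4: 5/16
  3 → 4: 11/18
  4 → 5: 16/20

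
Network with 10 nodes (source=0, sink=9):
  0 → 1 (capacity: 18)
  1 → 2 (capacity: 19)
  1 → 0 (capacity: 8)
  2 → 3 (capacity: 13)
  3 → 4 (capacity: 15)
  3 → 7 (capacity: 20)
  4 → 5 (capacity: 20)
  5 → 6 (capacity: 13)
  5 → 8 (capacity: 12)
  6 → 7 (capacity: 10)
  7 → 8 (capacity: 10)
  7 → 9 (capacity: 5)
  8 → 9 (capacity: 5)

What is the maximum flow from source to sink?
Maximum flow = 10

Max flow: 10

Flow assignment:
  0 → 1: 10/18
  1 → 2: 10/19
  2 → 3: 10/13
  3 → 7: 10/20
  7 → 8: 5/10
  7 → 9: 5/5
  8 → 9: 5/5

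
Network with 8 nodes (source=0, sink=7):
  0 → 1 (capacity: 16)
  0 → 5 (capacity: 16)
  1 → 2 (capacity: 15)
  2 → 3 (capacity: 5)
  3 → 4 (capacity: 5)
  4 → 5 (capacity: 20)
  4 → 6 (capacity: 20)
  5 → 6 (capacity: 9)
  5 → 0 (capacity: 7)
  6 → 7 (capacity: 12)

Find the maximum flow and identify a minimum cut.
Max flow = 12, Min cut edges: (6,7)

Maximum flow: 12
Minimum cut: (6,7)
Partition: S = [0, 1, 2, 3, 4, 5, 6], T = [7]

Max-flow min-cut theorem verified: both equal 12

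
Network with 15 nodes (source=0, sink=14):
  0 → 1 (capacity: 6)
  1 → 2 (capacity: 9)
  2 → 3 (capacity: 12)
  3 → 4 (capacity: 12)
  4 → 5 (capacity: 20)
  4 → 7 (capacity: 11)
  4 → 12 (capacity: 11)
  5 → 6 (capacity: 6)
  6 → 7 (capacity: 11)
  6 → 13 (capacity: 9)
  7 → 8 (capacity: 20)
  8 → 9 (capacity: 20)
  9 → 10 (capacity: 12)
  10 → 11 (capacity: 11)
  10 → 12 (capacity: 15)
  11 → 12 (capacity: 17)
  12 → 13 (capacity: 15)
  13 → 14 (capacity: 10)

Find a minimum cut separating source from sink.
Min cut value = 6, edges: (0,1)

Min cut value: 6
Partition: S = [0], T = [1, 2, 3, 4, 5, 6, 7, 8, 9, 10, 11, 12, 13, 14]
Cut edges: (0,1)

By max-flow min-cut theorem, max flow = min cut = 6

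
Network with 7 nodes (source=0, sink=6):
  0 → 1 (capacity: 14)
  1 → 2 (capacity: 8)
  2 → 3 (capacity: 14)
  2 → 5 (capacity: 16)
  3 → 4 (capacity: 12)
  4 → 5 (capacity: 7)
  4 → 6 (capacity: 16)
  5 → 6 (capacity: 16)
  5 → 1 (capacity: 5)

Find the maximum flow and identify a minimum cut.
Max flow = 8, Min cut edges: (1,2)

Maximum flow: 8
Minimum cut: (1,2)
Partition: S = [0, 1], T = [2, 3, 4, 5, 6]

Max-flow min-cut theorem verified: both equal 8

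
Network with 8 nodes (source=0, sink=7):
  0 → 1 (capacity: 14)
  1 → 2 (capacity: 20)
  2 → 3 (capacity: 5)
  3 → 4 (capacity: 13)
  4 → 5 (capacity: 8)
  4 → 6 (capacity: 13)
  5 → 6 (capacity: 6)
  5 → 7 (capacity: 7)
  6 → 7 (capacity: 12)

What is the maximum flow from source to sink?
Maximum flow = 5

Max flow: 5

Flow assignment:
  0 → 1: 5/14
  1 → 2: 5/20
  2 → 3: 5/5
  3 → 4: 5/13
  4 → 5: 5/8
  5 → 7: 5/7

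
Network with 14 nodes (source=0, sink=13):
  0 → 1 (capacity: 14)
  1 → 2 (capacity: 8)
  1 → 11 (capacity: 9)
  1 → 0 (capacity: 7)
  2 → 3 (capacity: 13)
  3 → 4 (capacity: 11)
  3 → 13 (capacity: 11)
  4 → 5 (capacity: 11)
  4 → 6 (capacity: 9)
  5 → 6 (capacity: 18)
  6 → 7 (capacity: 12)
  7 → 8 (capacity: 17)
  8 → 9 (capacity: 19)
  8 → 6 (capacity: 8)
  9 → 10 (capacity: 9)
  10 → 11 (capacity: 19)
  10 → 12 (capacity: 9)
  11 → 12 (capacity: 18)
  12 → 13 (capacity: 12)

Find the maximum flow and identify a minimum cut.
Max flow = 14, Min cut edges: (0,1)

Maximum flow: 14
Minimum cut: (0,1)
Partition: S = [0], T = [1, 2, 3, 4, 5, 6, 7, 8, 9, 10, 11, 12, 13]

Max-flow min-cut theorem verified: both equal 14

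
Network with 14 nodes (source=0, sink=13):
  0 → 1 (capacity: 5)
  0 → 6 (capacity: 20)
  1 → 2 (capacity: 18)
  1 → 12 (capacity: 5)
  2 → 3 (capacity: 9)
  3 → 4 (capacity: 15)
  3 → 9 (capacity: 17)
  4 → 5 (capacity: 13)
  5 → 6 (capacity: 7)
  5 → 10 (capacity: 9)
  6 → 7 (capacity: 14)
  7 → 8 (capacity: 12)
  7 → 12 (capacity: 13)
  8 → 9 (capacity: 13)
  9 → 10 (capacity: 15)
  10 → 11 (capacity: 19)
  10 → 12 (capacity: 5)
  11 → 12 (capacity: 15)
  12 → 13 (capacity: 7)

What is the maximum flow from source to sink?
Maximum flow = 7

Max flow: 7

Flow assignment:
  0 → 6: 7/20
  6 → 7: 7/14
  7 → 8: 1/12
  7 → 12: 6/13
  8 → 9: 1/13
  9 → 10: 1/15
  10 → 12: 1/5
  12 → 13: 7/7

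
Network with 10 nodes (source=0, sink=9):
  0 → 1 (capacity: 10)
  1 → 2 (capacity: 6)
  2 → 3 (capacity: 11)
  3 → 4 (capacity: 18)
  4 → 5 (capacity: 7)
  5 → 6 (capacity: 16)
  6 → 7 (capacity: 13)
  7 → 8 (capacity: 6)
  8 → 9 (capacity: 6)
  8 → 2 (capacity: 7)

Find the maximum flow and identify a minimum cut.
Max flow = 6, Min cut edges: (8,9)

Maximum flow: 6
Minimum cut: (8,9)
Partition: S = [0, 1, 2, 3, 4, 5, 6, 7, 8], T = [9]

Max-flow min-cut theorem verified: both equal 6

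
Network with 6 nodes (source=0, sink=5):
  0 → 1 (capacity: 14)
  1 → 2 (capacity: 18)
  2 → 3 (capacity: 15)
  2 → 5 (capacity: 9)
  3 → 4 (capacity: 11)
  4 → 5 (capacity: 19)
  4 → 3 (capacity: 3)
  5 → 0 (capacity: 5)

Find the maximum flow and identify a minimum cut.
Max flow = 14, Min cut edges: (0,1)

Maximum flow: 14
Minimum cut: (0,1)
Partition: S = [0], T = [1, 2, 3, 4, 5]

Max-flow min-cut theorem verified: both equal 14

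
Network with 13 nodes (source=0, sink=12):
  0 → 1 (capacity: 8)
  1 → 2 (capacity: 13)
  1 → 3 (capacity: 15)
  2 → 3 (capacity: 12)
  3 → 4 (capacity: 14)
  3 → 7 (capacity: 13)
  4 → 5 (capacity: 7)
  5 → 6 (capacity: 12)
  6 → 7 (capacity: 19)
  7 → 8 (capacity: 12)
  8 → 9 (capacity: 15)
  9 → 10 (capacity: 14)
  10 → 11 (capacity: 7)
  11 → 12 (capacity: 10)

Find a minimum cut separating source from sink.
Min cut value = 7, edges: (10,11)

Min cut value: 7
Partition: S = [0, 1, 2, 3, 4, 5, 6, 7, 8, 9, 10], T = [11, 12]
Cut edges: (10,11)

By max-flow min-cut theorem, max flow = min cut = 7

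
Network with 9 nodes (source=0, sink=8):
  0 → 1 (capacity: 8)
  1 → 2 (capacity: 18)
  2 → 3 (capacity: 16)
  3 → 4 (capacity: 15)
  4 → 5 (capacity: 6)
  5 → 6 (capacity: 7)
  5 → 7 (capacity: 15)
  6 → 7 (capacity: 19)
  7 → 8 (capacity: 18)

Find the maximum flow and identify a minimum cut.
Max flow = 6, Min cut edges: (4,5)

Maximum flow: 6
Minimum cut: (4,5)
Partition: S = [0, 1, 2, 3, 4], T = [5, 6, 7, 8]

Max-flow min-cut theorem verified: both equal 6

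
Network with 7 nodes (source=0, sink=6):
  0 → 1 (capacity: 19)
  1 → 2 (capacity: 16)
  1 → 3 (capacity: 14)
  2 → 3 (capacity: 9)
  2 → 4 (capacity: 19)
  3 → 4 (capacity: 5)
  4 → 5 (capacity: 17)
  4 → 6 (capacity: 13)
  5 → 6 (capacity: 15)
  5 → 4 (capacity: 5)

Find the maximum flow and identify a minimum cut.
Max flow = 19, Min cut edges: (0,1)

Maximum flow: 19
Minimum cut: (0,1)
Partition: S = [0], T = [1, 2, 3, 4, 5, 6]

Max-flow min-cut theorem verified: both equal 19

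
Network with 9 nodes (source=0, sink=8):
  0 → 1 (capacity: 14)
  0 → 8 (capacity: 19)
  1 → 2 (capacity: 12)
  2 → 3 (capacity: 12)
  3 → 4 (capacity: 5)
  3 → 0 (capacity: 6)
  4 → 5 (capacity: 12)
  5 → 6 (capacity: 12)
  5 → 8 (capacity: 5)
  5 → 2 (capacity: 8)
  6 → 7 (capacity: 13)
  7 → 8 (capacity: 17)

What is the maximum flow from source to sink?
Maximum flow = 24

Max flow: 24

Flow assignment:
  0 → 1: 11/14
  0 → 8: 19/19
  1 → 2: 11/12
  2 → 3: 11/12
  3 → 4: 5/5
  3 → 0: 6/6
  4 → 5: 5/12
  5 → 8: 5/5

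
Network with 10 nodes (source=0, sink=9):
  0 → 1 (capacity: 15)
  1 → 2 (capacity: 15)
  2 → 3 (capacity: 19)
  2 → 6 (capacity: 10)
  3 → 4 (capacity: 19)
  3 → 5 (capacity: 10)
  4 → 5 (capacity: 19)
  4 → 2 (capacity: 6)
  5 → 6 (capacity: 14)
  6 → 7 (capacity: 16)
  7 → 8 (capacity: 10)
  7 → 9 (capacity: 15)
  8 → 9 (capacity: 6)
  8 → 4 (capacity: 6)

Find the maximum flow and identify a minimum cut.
Max flow = 15, Min cut edges: (1,2)

Maximum flow: 15
Minimum cut: (1,2)
Partition: S = [0, 1], T = [2, 3, 4, 5, 6, 7, 8, 9]

Max-flow min-cut theorem verified: both equal 15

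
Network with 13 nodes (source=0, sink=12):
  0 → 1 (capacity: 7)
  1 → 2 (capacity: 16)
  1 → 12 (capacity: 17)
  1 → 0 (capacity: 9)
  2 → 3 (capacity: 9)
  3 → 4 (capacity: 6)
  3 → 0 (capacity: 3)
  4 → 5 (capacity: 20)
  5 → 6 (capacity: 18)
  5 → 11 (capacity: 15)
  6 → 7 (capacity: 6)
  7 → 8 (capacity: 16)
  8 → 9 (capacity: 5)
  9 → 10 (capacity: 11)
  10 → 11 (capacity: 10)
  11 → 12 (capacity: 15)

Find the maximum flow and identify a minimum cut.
Max flow = 7, Min cut edges: (0,1)

Maximum flow: 7
Minimum cut: (0,1)
Partition: S = [0], T = [1, 2, 3, 4, 5, 6, 7, 8, 9, 10, 11, 12]

Max-flow min-cut theorem verified: both equal 7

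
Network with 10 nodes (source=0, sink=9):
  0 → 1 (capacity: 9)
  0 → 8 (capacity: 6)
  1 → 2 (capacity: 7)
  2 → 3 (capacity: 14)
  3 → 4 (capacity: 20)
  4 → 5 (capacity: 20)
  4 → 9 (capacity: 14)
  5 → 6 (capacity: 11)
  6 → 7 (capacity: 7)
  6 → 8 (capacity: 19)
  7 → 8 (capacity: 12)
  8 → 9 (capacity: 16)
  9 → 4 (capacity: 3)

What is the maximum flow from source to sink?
Maximum flow = 13

Max flow: 13

Flow assignment:
  0 → 1: 7/9
  0 → 8: 6/6
  1 → 2: 7/7
  2 → 3: 7/14
  3 → 4: 7/20
  4 → 9: 7/14
  8 → 9: 6/16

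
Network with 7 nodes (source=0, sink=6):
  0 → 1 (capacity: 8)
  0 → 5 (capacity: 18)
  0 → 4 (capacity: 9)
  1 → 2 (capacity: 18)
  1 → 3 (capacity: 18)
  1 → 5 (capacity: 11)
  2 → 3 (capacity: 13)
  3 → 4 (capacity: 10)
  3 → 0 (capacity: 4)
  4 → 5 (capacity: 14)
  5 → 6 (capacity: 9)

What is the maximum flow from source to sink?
Maximum flow = 9

Max flow: 9

Flow assignment:
  0 → 5: 9/18
  5 → 6: 9/9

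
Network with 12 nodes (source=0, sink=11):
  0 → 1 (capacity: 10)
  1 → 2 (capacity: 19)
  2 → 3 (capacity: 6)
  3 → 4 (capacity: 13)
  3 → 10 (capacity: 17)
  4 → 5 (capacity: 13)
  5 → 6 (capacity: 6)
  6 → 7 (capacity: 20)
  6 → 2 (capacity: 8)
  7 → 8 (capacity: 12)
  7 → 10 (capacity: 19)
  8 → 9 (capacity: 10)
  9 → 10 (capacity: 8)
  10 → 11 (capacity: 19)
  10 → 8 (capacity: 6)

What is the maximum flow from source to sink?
Maximum flow = 6

Max flow: 6

Flow assignment:
  0 → 1: 6/10
  1 → 2: 6/19
  2 → 3: 6/6
  3 → 10: 6/17
  10 → 11: 6/19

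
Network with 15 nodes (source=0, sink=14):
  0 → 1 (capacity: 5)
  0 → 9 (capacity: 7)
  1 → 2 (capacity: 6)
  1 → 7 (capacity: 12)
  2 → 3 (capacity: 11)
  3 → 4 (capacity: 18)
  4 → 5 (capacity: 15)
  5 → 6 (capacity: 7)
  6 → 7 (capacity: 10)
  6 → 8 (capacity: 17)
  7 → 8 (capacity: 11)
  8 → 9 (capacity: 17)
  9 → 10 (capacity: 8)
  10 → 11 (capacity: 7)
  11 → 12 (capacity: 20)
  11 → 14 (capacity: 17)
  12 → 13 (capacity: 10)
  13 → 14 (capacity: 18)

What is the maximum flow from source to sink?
Maximum flow = 7

Max flow: 7

Flow assignment:
  0 → 1: 5/5
  0 → 9: 2/7
  1 → 7: 5/12
  7 → 8: 5/11
  8 → 9: 5/17
  9 → 10: 7/8
  10 → 11: 7/7
  11 → 14: 7/17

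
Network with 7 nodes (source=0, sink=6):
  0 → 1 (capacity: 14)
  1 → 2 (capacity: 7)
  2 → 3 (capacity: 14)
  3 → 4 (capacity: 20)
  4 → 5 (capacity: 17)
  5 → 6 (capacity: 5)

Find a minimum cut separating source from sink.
Min cut value = 5, edges: (5,6)

Min cut value: 5
Partition: S = [0, 1, 2, 3, 4, 5], T = [6]
Cut edges: (5,6)

By max-flow min-cut theorem, max flow = min cut = 5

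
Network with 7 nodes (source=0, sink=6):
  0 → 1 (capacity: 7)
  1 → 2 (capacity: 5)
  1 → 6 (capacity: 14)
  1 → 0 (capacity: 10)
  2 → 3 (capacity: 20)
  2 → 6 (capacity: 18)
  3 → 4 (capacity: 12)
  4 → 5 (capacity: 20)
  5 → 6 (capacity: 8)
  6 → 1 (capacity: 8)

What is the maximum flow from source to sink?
Maximum flow = 7

Max flow: 7

Flow assignment:
  0 → 1: 7/7
  1 → 6: 7/14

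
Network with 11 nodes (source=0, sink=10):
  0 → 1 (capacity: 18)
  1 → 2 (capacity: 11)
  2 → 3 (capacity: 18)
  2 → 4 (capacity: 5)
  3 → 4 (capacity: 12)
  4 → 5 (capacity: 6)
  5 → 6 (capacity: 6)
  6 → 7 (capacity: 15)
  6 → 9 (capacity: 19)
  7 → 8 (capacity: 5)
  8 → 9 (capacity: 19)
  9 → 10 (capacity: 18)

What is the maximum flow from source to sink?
Maximum flow = 6

Max flow: 6

Flow assignment:
  0 → 1: 6/18
  1 → 2: 6/11
  2 → 3: 1/18
  2 → 4: 5/5
  3 → 4: 1/12
  4 → 5: 6/6
  5 → 6: 6/6
  6 → 9: 6/19
  9 → 10: 6/18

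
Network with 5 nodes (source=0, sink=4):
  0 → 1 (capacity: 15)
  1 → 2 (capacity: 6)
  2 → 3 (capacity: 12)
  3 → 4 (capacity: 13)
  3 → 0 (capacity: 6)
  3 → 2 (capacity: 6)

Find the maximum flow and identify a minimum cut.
Max flow = 6, Min cut edges: (1,2)

Maximum flow: 6
Minimum cut: (1,2)
Partition: S = [0, 1], T = [2, 3, 4]

Max-flow min-cut theorem verified: both equal 6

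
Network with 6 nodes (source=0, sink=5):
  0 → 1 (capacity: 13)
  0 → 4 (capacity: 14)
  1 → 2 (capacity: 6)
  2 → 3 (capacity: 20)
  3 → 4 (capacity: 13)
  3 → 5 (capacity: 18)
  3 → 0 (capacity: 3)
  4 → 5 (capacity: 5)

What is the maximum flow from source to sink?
Maximum flow = 11

Max flow: 11

Flow assignment:
  0 → 1: 6/13
  0 → 4: 5/14
  1 → 2: 6/6
  2 → 3: 6/20
  3 → 5: 6/18
  4 → 5: 5/5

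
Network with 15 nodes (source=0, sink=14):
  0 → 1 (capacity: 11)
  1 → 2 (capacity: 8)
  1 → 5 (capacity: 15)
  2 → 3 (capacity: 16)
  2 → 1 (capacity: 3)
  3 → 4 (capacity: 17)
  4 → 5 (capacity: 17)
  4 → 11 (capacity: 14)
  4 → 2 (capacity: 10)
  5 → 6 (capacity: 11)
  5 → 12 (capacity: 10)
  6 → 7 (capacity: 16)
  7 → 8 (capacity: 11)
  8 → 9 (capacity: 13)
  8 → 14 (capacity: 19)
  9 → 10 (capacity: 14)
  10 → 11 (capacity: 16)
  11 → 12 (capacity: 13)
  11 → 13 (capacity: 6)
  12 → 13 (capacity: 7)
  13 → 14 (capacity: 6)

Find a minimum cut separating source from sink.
Min cut value = 11, edges: (0,1)

Min cut value: 11
Partition: S = [0], T = [1, 2, 3, 4, 5, 6, 7, 8, 9, 10, 11, 12, 13, 14]
Cut edges: (0,1)

By max-flow min-cut theorem, max flow = min cut = 11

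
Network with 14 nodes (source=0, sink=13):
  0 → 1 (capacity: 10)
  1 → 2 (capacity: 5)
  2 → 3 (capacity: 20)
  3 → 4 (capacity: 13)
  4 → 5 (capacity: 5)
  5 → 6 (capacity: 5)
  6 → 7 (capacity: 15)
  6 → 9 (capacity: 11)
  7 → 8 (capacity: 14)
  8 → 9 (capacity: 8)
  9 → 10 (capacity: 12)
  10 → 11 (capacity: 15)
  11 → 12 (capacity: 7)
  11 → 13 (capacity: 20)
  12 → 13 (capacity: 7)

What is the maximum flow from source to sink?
Maximum flow = 5

Max flow: 5

Flow assignment:
  0 → 1: 5/10
  1 → 2: 5/5
  2 → 3: 5/20
  3 → 4: 5/13
  4 → 5: 5/5
  5 → 6: 5/5
  6 → 9: 5/11
  9 → 10: 5/12
  10 → 11: 5/15
  11 → 13: 5/20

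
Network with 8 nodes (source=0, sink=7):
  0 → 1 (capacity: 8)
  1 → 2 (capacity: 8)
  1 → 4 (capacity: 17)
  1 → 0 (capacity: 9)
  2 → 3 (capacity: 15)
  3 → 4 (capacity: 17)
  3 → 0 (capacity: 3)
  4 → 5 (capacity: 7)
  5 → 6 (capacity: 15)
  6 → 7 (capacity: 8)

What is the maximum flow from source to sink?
Maximum flow = 7

Max flow: 7

Flow assignment:
  0 → 1: 7/8
  1 → 4: 7/17
  4 → 5: 7/7
  5 → 6: 7/15
  6 → 7: 7/8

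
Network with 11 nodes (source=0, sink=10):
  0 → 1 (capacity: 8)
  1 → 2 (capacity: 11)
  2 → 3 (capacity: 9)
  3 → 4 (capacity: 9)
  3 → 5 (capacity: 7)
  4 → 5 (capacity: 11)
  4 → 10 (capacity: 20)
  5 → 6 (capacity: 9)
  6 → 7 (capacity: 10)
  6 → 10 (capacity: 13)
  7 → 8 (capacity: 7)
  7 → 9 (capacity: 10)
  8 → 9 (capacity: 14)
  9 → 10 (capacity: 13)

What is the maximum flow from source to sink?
Maximum flow = 8

Max flow: 8

Flow assignment:
  0 → 1: 8/8
  1 → 2: 8/11
  2 → 3: 8/9
  3 → 4: 8/9
  4 → 10: 8/20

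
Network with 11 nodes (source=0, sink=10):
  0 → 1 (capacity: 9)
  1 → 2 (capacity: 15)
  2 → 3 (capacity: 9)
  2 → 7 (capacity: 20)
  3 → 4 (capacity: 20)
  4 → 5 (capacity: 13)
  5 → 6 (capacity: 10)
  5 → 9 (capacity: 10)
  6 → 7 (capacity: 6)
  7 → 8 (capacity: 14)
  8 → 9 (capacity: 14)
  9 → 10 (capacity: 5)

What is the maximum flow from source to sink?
Maximum flow = 5

Max flow: 5

Flow assignment:
  0 → 1: 5/9
  1 → 2: 5/15
  2 → 7: 5/20
  7 → 8: 5/14
  8 → 9: 5/14
  9 → 10: 5/5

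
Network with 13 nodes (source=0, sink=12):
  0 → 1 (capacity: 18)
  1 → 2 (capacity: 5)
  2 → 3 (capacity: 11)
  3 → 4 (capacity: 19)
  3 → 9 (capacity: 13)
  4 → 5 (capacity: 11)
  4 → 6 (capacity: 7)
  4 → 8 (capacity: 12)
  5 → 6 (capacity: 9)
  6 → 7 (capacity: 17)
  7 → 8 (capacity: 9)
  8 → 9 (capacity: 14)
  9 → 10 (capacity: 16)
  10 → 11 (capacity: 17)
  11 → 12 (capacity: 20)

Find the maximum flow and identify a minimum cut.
Max flow = 5, Min cut edges: (1,2)

Maximum flow: 5
Minimum cut: (1,2)
Partition: S = [0, 1], T = [2, 3, 4, 5, 6, 7, 8, 9, 10, 11, 12]

Max-flow min-cut theorem verified: both equal 5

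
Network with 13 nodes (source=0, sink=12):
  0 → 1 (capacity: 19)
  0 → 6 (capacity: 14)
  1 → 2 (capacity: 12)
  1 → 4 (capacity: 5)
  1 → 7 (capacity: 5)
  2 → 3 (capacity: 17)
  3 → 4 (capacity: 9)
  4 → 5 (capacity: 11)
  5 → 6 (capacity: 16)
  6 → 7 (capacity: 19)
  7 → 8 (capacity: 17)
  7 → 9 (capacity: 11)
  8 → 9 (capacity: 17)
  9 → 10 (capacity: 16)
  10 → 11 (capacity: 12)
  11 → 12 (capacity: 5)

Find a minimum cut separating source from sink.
Min cut value = 5, edges: (11,12)

Min cut value: 5
Partition: S = [0, 1, 2, 3, 4, 5, 6, 7, 8, 9, 10, 11], T = [12]
Cut edges: (11,12)

By max-flow min-cut theorem, max flow = min cut = 5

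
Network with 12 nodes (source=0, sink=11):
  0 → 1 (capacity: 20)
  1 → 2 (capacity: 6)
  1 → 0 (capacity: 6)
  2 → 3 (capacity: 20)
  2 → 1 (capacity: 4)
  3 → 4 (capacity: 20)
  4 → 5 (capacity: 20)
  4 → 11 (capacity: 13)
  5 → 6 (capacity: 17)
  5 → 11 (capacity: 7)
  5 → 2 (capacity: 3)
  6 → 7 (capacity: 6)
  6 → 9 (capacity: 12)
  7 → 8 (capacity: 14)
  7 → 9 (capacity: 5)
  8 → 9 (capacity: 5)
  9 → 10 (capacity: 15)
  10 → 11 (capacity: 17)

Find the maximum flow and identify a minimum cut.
Max flow = 6, Min cut edges: (1,2)

Maximum flow: 6
Minimum cut: (1,2)
Partition: S = [0, 1], T = [2, 3, 4, 5, 6, 7, 8, 9, 10, 11]

Max-flow min-cut theorem verified: both equal 6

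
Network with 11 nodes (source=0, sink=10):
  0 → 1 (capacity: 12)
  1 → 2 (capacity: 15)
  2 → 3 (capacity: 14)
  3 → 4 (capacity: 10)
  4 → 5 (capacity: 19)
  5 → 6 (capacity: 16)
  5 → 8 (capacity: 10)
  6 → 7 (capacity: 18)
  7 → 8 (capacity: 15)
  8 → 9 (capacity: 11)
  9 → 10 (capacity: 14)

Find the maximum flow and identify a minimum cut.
Max flow = 10, Min cut edges: (3,4)

Maximum flow: 10
Minimum cut: (3,4)
Partition: S = [0, 1, 2, 3], T = [4, 5, 6, 7, 8, 9, 10]

Max-flow min-cut theorem verified: both equal 10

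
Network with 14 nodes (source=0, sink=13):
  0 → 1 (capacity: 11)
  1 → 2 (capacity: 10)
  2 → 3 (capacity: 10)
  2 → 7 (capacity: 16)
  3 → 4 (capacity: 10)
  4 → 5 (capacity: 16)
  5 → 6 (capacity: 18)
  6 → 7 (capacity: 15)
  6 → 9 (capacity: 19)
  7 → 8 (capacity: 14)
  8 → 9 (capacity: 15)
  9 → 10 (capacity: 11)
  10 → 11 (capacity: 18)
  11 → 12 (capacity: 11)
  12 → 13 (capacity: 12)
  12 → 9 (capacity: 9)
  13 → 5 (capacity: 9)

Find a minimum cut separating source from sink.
Min cut value = 10, edges: (1,2)

Min cut value: 10
Partition: S = [0, 1], T = [2, 3, 4, 5, 6, 7, 8, 9, 10, 11, 12, 13]
Cut edges: (1,2)

By max-flow min-cut theorem, max flow = min cut = 10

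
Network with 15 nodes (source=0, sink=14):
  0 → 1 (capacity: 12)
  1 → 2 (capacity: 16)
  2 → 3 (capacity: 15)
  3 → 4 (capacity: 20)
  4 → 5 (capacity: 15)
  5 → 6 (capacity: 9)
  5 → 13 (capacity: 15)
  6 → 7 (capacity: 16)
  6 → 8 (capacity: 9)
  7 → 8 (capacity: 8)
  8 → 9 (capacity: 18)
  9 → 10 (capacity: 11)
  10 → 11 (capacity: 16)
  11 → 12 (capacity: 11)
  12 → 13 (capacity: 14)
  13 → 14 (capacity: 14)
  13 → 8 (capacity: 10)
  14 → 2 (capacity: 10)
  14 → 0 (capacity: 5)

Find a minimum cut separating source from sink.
Min cut value = 12, edges: (0,1)

Min cut value: 12
Partition: S = [0], T = [1, 2, 3, 4, 5, 6, 7, 8, 9, 10, 11, 12, 13, 14]
Cut edges: (0,1)

By max-flow min-cut theorem, max flow = min cut = 12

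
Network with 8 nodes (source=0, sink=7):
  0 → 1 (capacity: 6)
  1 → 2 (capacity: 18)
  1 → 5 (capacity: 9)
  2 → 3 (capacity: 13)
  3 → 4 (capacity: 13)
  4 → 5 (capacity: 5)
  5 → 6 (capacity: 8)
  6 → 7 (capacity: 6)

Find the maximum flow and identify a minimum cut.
Max flow = 6, Min cut edges: (6,7)

Maximum flow: 6
Minimum cut: (6,7)
Partition: S = [0, 1, 2, 3, 4, 5, 6], T = [7]

Max-flow min-cut theorem verified: both equal 6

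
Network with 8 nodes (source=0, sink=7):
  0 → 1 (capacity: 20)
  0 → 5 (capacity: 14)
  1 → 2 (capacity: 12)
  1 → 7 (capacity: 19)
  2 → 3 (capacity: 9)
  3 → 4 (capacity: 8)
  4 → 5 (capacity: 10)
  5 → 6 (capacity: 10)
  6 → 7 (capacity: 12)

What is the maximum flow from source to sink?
Maximum flow = 29

Max flow: 29

Flow assignment:
  0 → 1: 19/20
  0 → 5: 10/14
  1 → 7: 19/19
  5 → 6: 10/10
  6 → 7: 10/12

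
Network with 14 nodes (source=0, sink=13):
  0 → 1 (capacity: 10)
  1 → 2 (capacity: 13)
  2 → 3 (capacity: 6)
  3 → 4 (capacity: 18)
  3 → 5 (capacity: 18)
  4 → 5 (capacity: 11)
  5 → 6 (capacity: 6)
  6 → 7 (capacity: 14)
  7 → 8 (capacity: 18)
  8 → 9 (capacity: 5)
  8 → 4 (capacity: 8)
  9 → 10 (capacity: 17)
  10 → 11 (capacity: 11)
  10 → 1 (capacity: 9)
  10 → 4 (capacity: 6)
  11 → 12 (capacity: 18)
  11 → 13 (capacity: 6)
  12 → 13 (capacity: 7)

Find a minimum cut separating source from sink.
Min cut value = 5, edges: (8,9)

Min cut value: 5
Partition: S = [0, 1, 2, 3, 4, 5, 6, 7, 8], T = [9, 10, 11, 12, 13]
Cut edges: (8,9)

By max-flow min-cut theorem, max flow = min cut = 5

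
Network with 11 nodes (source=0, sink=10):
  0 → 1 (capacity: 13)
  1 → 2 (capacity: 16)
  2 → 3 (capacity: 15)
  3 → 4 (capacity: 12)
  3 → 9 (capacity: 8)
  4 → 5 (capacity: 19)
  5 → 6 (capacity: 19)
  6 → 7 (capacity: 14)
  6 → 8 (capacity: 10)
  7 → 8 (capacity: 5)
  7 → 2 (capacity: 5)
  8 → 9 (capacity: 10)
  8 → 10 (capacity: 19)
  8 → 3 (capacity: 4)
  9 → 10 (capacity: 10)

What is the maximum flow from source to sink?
Maximum flow = 13

Max flow: 13

Flow assignment:
  0 → 1: 13/13
  1 → 2: 13/16
  2 → 3: 13/15
  3 → 4: 5/12
  3 → 9: 8/8
  4 → 5: 5/19
  5 → 6: 5/19
  6 → 8: 5/10
  8 → 10: 5/19
  9 → 10: 8/10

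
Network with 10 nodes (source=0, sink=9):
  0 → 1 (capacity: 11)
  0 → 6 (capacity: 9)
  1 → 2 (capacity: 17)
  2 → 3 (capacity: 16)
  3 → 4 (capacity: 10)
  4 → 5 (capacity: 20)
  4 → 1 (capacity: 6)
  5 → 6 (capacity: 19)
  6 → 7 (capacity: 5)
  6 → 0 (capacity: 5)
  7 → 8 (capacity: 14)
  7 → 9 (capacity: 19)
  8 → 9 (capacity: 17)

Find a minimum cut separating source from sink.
Min cut value = 5, edges: (6,7)

Min cut value: 5
Partition: S = [0, 1, 2, 3, 4, 5, 6], T = [7, 8, 9]
Cut edges: (6,7)

By max-flow min-cut theorem, max flow = min cut = 5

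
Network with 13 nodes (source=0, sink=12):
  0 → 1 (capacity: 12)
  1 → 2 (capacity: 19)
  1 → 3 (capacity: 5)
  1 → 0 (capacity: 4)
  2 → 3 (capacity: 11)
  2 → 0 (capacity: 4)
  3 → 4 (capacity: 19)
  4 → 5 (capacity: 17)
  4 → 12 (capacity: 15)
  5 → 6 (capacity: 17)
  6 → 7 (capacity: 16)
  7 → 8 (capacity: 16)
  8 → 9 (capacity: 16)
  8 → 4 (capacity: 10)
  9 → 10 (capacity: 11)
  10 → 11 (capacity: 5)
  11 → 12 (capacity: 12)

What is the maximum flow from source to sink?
Maximum flow = 12

Max flow: 12

Flow assignment:
  0 → 1: 12/12
  1 → 2: 7/19
  1 → 3: 5/5
  2 → 3: 7/11
  3 → 4: 12/19
  4 → 12: 12/15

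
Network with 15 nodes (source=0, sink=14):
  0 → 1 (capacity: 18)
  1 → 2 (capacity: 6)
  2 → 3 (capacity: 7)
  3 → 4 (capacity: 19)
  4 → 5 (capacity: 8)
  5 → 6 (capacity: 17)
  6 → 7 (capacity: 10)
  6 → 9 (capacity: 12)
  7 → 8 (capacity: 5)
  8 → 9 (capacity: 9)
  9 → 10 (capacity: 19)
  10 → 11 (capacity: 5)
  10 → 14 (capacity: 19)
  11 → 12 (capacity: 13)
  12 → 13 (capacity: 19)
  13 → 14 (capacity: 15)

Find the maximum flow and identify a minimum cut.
Max flow = 6, Min cut edges: (1,2)

Maximum flow: 6
Minimum cut: (1,2)
Partition: S = [0, 1], T = [2, 3, 4, 5, 6, 7, 8, 9, 10, 11, 12, 13, 14]

Max-flow min-cut theorem verified: both equal 6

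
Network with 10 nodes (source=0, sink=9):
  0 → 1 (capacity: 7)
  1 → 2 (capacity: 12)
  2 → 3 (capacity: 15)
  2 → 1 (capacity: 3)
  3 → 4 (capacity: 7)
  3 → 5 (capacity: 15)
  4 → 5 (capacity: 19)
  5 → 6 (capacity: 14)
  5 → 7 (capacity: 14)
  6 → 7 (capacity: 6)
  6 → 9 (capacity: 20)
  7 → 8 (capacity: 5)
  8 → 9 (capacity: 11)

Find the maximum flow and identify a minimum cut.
Max flow = 7, Min cut edges: (0,1)

Maximum flow: 7
Minimum cut: (0,1)
Partition: S = [0], T = [1, 2, 3, 4, 5, 6, 7, 8, 9]

Max-flow min-cut theorem verified: both equal 7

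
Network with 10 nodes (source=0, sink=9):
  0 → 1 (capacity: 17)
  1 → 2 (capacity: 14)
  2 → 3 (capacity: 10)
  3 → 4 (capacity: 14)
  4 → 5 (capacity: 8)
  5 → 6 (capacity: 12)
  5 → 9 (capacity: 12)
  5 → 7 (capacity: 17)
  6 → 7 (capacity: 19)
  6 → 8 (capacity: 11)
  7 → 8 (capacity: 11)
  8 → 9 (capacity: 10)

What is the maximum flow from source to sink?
Maximum flow = 8

Max flow: 8

Flow assignment:
  0 → 1: 8/17
  1 → 2: 8/14
  2 → 3: 8/10
  3 → 4: 8/14
  4 → 5: 8/8
  5 → 9: 8/12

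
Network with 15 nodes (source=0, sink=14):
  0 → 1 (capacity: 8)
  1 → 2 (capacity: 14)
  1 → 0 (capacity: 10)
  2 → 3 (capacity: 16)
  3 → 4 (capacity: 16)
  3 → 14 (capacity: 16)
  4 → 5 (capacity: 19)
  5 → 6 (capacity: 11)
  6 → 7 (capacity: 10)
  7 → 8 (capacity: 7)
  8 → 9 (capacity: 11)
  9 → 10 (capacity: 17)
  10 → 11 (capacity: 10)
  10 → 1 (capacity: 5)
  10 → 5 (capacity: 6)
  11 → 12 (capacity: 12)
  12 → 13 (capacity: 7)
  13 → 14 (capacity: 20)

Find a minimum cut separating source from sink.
Min cut value = 8, edges: (0,1)

Min cut value: 8
Partition: S = [0], T = [1, 2, 3, 4, 5, 6, 7, 8, 9, 10, 11, 12, 13, 14]
Cut edges: (0,1)

By max-flow min-cut theorem, max flow = min cut = 8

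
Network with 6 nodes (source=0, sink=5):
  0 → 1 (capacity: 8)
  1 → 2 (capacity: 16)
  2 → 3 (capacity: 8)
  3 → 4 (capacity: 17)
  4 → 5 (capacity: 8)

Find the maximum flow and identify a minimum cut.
Max flow = 8, Min cut edges: (4,5)

Maximum flow: 8
Minimum cut: (4,5)
Partition: S = [0, 1, 2, 3, 4], T = [5]

Max-flow min-cut theorem verified: both equal 8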